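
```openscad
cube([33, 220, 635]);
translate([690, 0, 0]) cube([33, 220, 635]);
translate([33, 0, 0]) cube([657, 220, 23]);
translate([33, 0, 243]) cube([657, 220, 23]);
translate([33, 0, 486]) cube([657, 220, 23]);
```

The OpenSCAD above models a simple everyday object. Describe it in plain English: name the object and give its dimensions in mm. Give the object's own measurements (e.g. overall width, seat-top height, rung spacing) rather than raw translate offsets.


An open bookshelf. Two side panels, each 33 mm thick, 220 mm deep and 635 mm tall, stand 723 mm apart (outside-to-outside). Between them sit 3 shelves, each 23 mm thick and 220 mm deep, spanning the full gap between the sides. The bottom shelf rests on the floor (its underside at z = 0) and the clear gap between one shelf's top and the next shelf's underside is 220 mm.


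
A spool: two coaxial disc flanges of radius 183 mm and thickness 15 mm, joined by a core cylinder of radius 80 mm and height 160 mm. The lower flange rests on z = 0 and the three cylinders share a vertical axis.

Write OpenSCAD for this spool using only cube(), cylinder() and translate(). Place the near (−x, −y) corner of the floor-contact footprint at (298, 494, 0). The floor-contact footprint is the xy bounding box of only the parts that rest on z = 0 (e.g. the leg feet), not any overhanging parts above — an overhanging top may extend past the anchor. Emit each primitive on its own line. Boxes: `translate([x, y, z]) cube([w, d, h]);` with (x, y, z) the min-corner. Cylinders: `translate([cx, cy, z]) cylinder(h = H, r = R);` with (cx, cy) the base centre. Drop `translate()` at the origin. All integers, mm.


translate([481, 677, 0]) cylinder(h = 15, r = 183);
translate([481, 677, 15]) cylinder(h = 160, r = 80);
translate([481, 677, 175]) cylinder(h = 15, r = 183);


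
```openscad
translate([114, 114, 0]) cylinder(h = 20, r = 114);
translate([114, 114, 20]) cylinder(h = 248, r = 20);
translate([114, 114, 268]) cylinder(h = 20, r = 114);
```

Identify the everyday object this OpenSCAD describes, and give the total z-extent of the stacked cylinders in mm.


A spool. The overall height is 288 mm.

Three coaxial cylinders, large–small–large — a spool. Two 20 mm flanges and a 248 mm core give 20 + 248 + 20 = 288 mm.


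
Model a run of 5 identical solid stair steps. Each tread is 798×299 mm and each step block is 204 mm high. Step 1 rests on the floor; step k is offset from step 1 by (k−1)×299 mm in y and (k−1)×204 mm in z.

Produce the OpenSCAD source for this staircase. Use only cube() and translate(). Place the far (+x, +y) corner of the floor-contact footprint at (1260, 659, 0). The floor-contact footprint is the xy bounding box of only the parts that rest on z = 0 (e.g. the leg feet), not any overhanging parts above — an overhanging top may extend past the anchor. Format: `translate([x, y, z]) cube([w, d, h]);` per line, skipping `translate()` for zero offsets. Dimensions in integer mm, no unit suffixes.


translate([462, 360, 0]) cube([798, 299, 204]);
translate([462, 659, 204]) cube([798, 299, 204]);
translate([462, 958, 408]) cube([798, 299, 204]);
translate([462, 1257, 612]) cube([798, 299, 204]);
translate([462, 1556, 816]) cube([798, 299, 204]);


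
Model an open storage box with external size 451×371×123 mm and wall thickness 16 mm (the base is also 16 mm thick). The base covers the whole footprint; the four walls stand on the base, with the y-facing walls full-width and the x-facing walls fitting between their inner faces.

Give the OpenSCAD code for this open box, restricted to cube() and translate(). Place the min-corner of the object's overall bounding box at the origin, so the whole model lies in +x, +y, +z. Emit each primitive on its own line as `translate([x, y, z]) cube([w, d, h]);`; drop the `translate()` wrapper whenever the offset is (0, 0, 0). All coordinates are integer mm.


cube([451, 371, 16]);
translate([0, 0, 16]) cube([451, 16, 107]);
translate([0, 355, 16]) cube([451, 16, 107]);
translate([0, 16, 16]) cube([16, 339, 107]);
translate([435, 16, 16]) cube([16, 339, 107]);


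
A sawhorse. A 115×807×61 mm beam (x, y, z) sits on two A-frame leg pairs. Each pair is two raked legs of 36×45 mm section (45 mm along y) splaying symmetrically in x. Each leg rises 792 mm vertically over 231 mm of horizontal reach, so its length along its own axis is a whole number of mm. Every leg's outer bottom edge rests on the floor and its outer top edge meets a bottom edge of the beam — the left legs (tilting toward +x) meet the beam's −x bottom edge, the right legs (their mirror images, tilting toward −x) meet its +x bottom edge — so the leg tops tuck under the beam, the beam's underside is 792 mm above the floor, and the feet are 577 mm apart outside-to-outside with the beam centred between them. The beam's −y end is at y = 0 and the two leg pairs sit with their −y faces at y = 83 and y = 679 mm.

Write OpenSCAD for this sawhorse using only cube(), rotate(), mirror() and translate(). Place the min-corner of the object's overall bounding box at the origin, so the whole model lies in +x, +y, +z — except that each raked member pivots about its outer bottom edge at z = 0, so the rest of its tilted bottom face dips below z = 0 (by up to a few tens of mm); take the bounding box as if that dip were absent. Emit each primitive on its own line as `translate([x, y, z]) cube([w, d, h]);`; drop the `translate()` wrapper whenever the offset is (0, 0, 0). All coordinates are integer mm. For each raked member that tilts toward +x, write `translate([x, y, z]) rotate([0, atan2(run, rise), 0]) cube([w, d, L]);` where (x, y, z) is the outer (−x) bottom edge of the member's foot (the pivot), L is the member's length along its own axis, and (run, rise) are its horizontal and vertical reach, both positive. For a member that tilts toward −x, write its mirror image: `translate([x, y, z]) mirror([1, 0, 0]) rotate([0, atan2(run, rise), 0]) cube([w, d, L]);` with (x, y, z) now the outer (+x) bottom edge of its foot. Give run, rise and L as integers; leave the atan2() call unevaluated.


// leg length = √(231² + 792²) = 825
// right-leg outer foot x = 2·231 + 115 = 577
// beam min-corner = (231, 0, 792)
translate([231, 0, 792]) cube([115, 807, 61]);
translate([0, 83, 0]) rotate([0, atan2(231, 792), 0]) cube([36, 45, 825]);
translate([577, 83, 0]) mirror([1, 0, 0]) rotate([0, atan2(231, 792), 0]) cube([36, 45, 825]);
translate([0, 679, 0]) rotate([0, atan2(231, 792), 0]) cube([36, 45, 825]);
translate([577, 679, 0]) mirror([1, 0, 0]) rotate([0, atan2(231, 792), 0]) cube([36, 45, 825]);


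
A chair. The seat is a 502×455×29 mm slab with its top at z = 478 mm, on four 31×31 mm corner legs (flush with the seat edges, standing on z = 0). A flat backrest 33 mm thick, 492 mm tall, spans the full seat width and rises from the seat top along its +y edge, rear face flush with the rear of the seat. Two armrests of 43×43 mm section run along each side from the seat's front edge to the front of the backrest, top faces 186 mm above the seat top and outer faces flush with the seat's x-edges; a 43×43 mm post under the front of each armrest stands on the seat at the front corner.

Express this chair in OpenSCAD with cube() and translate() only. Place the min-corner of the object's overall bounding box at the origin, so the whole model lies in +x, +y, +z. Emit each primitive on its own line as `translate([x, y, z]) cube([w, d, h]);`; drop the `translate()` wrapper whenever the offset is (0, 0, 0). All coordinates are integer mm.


translate([0, 0, 449]) cube([502, 455, 29]);
cube([31, 31, 449]);
translate([471, 0, 0]) cube([31, 31, 449]);
translate([0, 424, 0]) cube([31, 31, 449]);
translate([471, 424, 0]) cube([31, 31, 449]);
translate([0, 422, 478]) cube([502, 33, 492]);
translate([0, 0, 621]) cube([43, 422, 43]);
translate([459, 0, 621]) cube([43, 422, 43]);
translate([0, 0, 478]) cube([43, 43, 143]);
translate([459, 0, 478]) cube([43, 43, 143]);


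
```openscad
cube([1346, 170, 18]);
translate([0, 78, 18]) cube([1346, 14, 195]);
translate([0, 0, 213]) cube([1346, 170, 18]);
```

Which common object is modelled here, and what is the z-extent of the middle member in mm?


An I-beam. The web height is 195 mm.

Two wide flanges with a thin centred web — an I-beam. Overall 231 mm minus two 18 mm flanges gives a web of 231 − 2·18 = 195 mm.


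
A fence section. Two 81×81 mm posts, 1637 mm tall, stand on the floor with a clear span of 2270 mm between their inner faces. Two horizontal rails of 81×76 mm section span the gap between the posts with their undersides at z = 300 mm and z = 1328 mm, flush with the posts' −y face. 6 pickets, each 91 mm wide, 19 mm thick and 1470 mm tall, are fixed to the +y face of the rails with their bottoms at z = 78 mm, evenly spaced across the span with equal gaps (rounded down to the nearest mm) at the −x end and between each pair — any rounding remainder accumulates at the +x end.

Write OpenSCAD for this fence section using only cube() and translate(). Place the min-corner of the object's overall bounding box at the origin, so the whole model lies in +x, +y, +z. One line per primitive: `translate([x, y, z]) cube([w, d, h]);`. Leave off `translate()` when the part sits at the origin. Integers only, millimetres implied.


cube([81, 81, 1637]);
translate([2351, 0, 0]) cube([81, 81, 1637]);
translate([81, 0, 300]) cube([2270, 81, 76]);
translate([81, 0, 1328]) cube([2270, 81, 76]);
translate([327, 81, 78]) cube([91, 19, 1470]);
translate([664, 81, 78]) cube([91, 19, 1470]);
translate([1001, 81, 78]) cube([91, 19, 1470]);
translate([1338, 81, 78]) cube([91, 19, 1470]);
translate([1675, 81, 78]) cube([91, 19, 1470]);
translate([2012, 81, 78]) cube([91, 19, 1470]);


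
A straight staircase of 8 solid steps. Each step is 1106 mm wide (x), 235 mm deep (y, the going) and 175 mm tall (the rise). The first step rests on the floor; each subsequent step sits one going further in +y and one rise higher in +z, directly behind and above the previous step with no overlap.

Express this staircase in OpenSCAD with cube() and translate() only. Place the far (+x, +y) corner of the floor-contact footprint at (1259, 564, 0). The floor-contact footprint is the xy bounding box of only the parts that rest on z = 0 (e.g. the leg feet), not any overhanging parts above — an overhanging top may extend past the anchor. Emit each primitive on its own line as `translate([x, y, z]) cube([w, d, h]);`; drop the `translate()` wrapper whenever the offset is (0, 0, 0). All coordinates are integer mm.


translate([153, 329, 0]) cube([1106, 235, 175]);
translate([153, 564, 175]) cube([1106, 235, 175]);
translate([153, 799, 350]) cube([1106, 235, 175]);
translate([153, 1034, 525]) cube([1106, 235, 175]);
translate([153, 1269, 700]) cube([1106, 235, 175]);
translate([153, 1504, 875]) cube([1106, 235, 175]);
translate([153, 1739, 1050]) cube([1106, 235, 175]);
translate([153, 1974, 1225]) cube([1106, 235, 175]);


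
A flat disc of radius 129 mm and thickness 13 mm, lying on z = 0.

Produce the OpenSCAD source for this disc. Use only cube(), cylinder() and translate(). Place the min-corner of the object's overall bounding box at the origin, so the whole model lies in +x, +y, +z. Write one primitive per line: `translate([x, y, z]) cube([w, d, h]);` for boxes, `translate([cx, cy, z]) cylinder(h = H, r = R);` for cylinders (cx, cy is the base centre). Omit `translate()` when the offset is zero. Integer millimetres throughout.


translate([129, 129, 0]) cylinder(h = 13, r = 129);


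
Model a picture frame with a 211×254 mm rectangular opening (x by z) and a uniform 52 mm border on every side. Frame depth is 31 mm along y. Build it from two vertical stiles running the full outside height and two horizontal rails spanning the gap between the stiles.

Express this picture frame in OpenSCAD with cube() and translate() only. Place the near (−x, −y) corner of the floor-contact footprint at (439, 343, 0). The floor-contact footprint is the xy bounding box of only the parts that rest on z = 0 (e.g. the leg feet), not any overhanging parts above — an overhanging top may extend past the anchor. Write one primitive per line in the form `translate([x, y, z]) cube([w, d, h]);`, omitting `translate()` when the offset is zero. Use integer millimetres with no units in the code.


translate([439, 343, 0]) cube([52, 31, 358]);
translate([702, 343, 0]) cube([52, 31, 358]);
translate([491, 343, 0]) cube([211, 31, 52]);
translate([491, 343, 306]) cube([211, 31, 52]);


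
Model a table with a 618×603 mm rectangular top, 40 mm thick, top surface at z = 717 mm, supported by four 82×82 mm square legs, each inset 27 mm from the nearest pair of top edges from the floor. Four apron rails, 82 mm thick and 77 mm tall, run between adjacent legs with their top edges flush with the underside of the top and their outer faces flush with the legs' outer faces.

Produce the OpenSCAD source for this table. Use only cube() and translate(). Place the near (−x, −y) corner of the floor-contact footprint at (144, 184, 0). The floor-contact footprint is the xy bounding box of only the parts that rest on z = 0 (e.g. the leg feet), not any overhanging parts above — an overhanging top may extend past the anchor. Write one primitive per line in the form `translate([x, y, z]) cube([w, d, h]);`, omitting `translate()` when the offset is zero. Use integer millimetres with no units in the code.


translate([117, 157, 677]) cube([618, 603, 40]);
translate([144, 184, 0]) cube([82, 82, 677]);
translate([626, 184, 0]) cube([82, 82, 677]);
translate([144, 651, 0]) cube([82, 82, 677]);
translate([626, 651, 0]) cube([82, 82, 677]);
translate([226, 184, 600]) cube([400, 82, 77]);
translate([226, 651, 600]) cube([400, 82, 77]);
translate([144, 266, 600]) cube([82, 385, 77]);
translate([626, 266, 600]) cube([82, 385, 77]);


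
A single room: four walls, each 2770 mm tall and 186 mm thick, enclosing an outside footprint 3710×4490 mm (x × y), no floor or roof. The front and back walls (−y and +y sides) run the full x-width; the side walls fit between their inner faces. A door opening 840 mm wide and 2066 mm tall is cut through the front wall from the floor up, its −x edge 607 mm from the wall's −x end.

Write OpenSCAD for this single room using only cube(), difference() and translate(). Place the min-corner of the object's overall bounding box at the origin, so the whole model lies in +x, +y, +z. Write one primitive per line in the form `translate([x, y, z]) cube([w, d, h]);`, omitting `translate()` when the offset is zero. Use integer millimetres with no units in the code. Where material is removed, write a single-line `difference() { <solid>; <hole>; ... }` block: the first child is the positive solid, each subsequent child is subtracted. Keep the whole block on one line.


difference() { cube([3710, 186, 2770]); translate([607, 0, 0]) cube([840, 186, 2066]); }
translate([0, 4304, 0]) cube([3710, 186, 2770]);
translate([0, 186, 0]) cube([186, 4118, 2770]);
translate([3524, 186, 0]) cube([186, 4118, 2770]);


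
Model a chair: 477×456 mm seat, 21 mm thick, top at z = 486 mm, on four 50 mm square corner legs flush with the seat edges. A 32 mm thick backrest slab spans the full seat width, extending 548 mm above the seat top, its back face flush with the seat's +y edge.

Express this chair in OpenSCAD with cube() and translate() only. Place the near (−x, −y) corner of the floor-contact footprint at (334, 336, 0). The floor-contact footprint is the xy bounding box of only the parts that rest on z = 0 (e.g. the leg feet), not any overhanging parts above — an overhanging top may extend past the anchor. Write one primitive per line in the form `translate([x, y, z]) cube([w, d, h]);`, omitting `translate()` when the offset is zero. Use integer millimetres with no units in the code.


translate([334, 336, 465]) cube([477, 456, 21]);
translate([334, 336, 0]) cube([50, 50, 465]);
translate([761, 336, 0]) cube([50, 50, 465]);
translate([334, 742, 0]) cube([50, 50, 465]);
translate([761, 742, 0]) cube([50, 50, 465]);
translate([334, 760, 486]) cube([477, 32, 548]);


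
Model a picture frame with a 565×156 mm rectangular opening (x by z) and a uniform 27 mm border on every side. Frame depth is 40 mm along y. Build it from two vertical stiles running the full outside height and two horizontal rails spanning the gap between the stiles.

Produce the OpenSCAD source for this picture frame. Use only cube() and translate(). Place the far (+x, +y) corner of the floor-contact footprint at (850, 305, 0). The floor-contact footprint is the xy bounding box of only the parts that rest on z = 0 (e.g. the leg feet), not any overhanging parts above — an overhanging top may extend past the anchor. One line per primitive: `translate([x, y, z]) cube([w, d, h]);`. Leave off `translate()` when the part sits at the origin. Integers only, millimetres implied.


translate([231, 265, 0]) cube([27, 40, 210]);
translate([823, 265, 0]) cube([27, 40, 210]);
translate([258, 265, 0]) cube([565, 40, 27]);
translate([258, 265, 183]) cube([565, 40, 27]);


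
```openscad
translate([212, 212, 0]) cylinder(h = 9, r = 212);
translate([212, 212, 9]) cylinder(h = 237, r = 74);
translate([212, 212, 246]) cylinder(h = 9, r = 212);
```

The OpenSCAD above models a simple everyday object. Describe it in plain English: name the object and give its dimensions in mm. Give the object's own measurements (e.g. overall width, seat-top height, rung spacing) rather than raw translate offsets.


A spool: two coaxial disc flanges of radius 212 mm and thickness 9 mm, joined by a core cylinder of radius 74 mm and height 237 mm. The lower flange rests on z = 0 and the three cylinders share a vertical axis.


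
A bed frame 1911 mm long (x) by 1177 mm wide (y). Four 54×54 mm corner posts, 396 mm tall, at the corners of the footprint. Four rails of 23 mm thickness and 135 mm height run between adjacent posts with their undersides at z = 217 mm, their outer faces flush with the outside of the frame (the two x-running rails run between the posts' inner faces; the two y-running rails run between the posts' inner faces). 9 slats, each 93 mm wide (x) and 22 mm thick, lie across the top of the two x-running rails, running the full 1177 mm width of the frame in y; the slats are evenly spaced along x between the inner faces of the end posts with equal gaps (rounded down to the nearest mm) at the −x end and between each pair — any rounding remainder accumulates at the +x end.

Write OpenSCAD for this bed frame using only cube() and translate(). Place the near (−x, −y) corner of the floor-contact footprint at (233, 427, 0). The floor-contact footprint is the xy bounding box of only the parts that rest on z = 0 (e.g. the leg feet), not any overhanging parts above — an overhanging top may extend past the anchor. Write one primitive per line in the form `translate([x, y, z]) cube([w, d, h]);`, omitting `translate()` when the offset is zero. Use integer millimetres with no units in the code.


translate([233, 427, 0]) cube([54, 54, 396]);
translate([233, 1550, 0]) cube([54, 54, 396]);
translate([2090, 427, 0]) cube([54, 54, 396]);
translate([2090, 1550, 0]) cube([54, 54, 396]);
translate([287, 427, 217]) cube([1803, 23, 135]);
translate([287, 1581, 217]) cube([1803, 23, 135]);
translate([233, 481, 217]) cube([23, 1069, 135]);
translate([2121, 481, 217]) cube([23, 1069, 135]);
translate([383, 427, 352]) cube([93, 1177, 22]);
translate([572, 427, 352]) cube([93, 1177, 22]);
translate([761, 427, 352]) cube([93, 1177, 22]);
translate([950, 427, 352]) cube([93, 1177, 22]);
translate([1139, 427, 352]) cube([93, 1177, 22]);
translate([1328, 427, 352]) cube([93, 1177, 22]);
translate([1517, 427, 352]) cube([93, 1177, 22]);
translate([1706, 427, 352]) cube([93, 1177, 22]);
translate([1895, 427, 352]) cube([93, 1177, 22]);


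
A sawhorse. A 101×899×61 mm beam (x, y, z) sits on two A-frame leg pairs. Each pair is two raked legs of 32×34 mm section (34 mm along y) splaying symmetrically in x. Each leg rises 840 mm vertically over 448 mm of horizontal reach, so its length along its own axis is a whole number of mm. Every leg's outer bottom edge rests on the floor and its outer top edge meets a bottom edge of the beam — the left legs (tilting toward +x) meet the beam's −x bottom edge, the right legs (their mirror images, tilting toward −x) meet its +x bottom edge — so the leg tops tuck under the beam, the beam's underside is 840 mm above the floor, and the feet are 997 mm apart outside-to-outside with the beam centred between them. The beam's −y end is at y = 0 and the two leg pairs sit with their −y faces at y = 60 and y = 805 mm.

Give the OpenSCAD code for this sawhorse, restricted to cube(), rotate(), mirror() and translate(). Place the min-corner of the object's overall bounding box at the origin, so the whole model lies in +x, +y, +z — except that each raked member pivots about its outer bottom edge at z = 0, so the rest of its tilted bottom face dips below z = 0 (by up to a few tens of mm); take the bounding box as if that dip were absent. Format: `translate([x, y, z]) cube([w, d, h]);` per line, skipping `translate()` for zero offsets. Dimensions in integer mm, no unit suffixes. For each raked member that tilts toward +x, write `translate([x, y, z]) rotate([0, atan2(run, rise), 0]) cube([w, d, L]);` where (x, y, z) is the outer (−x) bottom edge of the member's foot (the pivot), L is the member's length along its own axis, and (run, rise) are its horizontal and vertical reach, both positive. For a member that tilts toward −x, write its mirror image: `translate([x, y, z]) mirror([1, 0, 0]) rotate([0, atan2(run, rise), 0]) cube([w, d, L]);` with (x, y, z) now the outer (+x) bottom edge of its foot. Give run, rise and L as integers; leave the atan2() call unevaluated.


translate([448, 0, 840]) cube([101, 899, 61]);
translate([0, 60, 0]) rotate([0, atan2(448, 840), 0]) cube([32, 34, 952]);
translate([997, 60, 0]) mirror([1, 0, 0]) rotate([0, atan2(448, 840), 0]) cube([32, 34, 952]);
translate([0, 805, 0]) rotate([0, atan2(448, 840), 0]) cube([32, 34, 952]);
translate([997, 805, 0]) mirror([1, 0, 0]) rotate([0, atan2(448, 840), 0]) cube([32, 34, 952]);


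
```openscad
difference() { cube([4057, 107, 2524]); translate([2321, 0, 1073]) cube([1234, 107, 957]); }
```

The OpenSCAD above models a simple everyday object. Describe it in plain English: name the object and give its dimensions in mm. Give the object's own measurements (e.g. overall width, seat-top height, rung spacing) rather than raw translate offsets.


A wall 4057 mm long (x), 107 mm thick (y), 2524 mm tall, with a rectangular window opening cut through it. The opening is 1234 mm wide and 957 mm tall; its sill is at z = 1073 mm and its near (−x) edge is 2321 mm from the wall's −x end. The opening passes through the full wall thickness.


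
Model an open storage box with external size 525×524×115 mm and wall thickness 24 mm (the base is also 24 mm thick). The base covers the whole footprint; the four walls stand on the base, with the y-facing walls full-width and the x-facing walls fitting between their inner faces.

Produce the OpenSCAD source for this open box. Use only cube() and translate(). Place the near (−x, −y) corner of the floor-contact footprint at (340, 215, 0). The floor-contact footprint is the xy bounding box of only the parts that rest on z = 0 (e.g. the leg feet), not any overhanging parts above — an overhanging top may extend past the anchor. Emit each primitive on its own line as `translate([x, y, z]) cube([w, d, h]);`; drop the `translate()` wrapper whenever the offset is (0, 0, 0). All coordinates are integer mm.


translate([340, 215, 0]) cube([525, 524, 24]);
translate([340, 215, 24]) cube([525, 24, 91]);
translate([340, 715, 24]) cube([525, 24, 91]);
translate([340, 239, 24]) cube([24, 476, 91]);
translate([841, 239, 24]) cube([24, 476, 91]);


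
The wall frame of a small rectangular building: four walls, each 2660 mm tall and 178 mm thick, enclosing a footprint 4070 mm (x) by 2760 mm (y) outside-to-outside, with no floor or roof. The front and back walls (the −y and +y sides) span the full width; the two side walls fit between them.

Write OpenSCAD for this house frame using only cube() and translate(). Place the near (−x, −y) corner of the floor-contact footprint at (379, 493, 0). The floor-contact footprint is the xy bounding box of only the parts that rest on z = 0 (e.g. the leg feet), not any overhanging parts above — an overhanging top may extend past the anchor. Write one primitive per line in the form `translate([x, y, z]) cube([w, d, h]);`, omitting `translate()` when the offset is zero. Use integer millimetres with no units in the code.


translate([379, 493, 0]) cube([4070, 178, 2660]);
translate([379, 3075, 0]) cube([4070, 178, 2660]);
translate([379, 671, 0]) cube([178, 2404, 2660]);
translate([4271, 671, 0]) cube([178, 2404, 2660]);


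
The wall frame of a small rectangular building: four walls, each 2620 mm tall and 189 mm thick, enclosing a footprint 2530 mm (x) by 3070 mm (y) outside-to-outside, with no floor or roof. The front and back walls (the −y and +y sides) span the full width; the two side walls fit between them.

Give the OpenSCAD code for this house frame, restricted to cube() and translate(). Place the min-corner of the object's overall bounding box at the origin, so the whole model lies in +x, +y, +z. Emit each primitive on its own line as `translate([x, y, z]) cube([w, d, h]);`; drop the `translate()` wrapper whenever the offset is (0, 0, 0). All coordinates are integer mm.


cube([2530, 189, 2620]);
translate([0, 2881, 0]) cube([2530, 189, 2620]);
translate([0, 189, 0]) cube([189, 2692, 2620]);
translate([2341, 189, 0]) cube([189, 2692, 2620]);


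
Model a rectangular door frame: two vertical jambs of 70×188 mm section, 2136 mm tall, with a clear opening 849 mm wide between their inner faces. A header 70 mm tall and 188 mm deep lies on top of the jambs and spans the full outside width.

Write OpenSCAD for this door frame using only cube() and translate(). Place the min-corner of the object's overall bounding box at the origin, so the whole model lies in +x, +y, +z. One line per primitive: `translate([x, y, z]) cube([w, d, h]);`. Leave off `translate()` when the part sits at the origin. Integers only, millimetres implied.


cube([70, 188, 2136]);
translate([919, 0, 0]) cube([70, 188, 2136]);
translate([0, 0, 2136]) cube([989, 188, 70]);


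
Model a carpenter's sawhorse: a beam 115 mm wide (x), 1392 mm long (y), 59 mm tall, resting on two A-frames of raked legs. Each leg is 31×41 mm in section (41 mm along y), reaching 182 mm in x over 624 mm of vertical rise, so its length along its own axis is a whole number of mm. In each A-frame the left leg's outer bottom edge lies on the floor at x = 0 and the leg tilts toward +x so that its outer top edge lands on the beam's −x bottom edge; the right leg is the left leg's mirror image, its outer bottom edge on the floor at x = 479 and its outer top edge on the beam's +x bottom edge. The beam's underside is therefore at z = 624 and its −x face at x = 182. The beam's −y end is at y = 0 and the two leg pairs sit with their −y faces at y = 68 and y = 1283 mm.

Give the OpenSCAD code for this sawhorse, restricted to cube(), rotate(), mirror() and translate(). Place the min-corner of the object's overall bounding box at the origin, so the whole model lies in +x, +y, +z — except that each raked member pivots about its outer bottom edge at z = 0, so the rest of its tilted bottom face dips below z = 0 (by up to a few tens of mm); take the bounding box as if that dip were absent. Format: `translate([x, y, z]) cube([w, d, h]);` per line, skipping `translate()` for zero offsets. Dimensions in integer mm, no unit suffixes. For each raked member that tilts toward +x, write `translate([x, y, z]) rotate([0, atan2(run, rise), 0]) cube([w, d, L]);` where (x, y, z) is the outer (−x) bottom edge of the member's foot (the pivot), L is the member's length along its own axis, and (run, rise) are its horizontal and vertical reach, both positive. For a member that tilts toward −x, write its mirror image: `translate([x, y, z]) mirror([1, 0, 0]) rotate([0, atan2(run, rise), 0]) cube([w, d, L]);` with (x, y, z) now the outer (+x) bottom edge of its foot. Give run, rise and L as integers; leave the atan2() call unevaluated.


translate([182, 0, 624]) cube([115, 1392, 59]);
translate([0, 68, 0]) rotate([0, atan2(182, 624), 0]) cube([31, 41, 650]);
translate([479, 68, 0]) mirror([1, 0, 0]) rotate([0, atan2(182, 624), 0]) cube([31, 41, 650]);
translate([0, 1283, 0]) rotate([0, atan2(182, 624), 0]) cube([31, 41, 650]);
translate([479, 1283, 0]) mirror([1, 0, 0]) rotate([0, atan2(182, 624), 0]) cube([31, 41, 650]);


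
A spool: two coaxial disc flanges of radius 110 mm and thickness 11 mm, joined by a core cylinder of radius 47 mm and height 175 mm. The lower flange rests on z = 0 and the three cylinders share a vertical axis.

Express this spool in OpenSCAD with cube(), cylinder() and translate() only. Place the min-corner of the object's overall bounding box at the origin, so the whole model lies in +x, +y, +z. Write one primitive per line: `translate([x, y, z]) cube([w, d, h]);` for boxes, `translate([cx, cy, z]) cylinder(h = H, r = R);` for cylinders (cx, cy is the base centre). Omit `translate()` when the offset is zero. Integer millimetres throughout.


translate([110, 110, 0]) cylinder(h = 11, r = 110);
translate([110, 110, 11]) cylinder(h = 175, r = 47);
translate([110, 110, 186]) cylinder(h = 11, r = 110);


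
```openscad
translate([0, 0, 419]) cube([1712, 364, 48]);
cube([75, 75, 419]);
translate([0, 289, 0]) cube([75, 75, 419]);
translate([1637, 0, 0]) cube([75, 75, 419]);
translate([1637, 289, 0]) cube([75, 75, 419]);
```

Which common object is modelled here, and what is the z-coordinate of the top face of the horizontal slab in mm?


A bench. The seat-top height is 467 mm.

A long slab on four corner posts — a bench. The slab sits at z = 419 with thickness 48, so the top is 419 + 48 = 467 mm.


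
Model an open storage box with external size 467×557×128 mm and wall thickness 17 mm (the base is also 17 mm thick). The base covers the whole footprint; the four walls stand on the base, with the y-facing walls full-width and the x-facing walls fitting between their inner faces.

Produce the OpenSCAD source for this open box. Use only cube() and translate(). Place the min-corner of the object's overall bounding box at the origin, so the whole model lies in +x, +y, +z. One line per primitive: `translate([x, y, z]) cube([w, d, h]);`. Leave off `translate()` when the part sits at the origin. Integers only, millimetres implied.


cube([467, 557, 17]);
translate([0, 0, 17]) cube([467, 17, 111]);
translate([0, 540, 17]) cube([467, 17, 111]);
translate([0, 17, 17]) cube([17, 523, 111]);
translate([450, 17, 17]) cube([17, 523, 111]);


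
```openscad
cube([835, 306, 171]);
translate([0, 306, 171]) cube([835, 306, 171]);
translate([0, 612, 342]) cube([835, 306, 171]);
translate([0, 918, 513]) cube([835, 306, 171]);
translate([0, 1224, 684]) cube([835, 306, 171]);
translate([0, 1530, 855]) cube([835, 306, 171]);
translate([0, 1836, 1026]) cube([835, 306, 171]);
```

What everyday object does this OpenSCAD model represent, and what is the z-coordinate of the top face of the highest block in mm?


A staircase. The total rise is 1197 mm.

7 identical blocks, each offset up and back from the previous — a staircase. Each step is 171 mm tall and there are 7 of them, so the total rise is 7 × 171 = 1197 mm.


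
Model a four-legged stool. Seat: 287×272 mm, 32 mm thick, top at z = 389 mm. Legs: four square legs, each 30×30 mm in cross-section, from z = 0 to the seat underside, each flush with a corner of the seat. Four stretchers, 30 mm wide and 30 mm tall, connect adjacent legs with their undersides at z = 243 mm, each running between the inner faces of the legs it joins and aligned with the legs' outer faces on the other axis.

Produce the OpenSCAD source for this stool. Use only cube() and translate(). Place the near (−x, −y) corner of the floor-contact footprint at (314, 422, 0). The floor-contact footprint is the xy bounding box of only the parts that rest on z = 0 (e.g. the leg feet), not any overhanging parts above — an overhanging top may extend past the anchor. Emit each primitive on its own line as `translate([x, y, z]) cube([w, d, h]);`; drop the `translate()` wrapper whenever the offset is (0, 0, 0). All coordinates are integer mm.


// leg_h = 389 - 32 = 357
// stretcher span = 287 - 2*30 = 227
translate([314, 422, 357]) cube([287, 272, 32]);
translate([314, 422, 0]) cube([30, 30, 357]);
translate([571, 422, 0]) cube([30, 30, 357]);
translate([314, 664, 0]) cube([30, 30, 357]);
translate([571, 664, 0]) cube([30, 30, 357]);
translate([344, 422, 243]) cube([227, 30, 30]);
translate([344, 664, 243]) cube([227, 30, 30]);
translate([314, 452, 243]) cube([30, 212, 30]);
translate([571, 452, 243]) cube([30, 212, 30]);


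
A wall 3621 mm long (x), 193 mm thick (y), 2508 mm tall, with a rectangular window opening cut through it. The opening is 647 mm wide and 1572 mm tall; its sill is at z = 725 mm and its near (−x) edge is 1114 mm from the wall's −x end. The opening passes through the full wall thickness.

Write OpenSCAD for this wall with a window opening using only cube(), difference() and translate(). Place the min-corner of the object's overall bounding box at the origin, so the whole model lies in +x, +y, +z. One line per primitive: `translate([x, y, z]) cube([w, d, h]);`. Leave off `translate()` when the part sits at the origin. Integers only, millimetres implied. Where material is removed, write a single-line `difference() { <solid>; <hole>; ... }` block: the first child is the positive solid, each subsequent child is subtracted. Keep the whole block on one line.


difference() { cube([3621, 193, 2508]); translate([1114, 0, 725]) cube([647, 193, 1572]); }


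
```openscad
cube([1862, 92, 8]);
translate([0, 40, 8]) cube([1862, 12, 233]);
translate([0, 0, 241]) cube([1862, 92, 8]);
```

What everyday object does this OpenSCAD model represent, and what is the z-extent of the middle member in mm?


An I-beam. The web height is 233 mm.

Two wide flanges with a thin centred web — an I-beam. Overall 249 mm minus two 8 mm flanges gives a web of 249 − 2·8 = 233 mm.


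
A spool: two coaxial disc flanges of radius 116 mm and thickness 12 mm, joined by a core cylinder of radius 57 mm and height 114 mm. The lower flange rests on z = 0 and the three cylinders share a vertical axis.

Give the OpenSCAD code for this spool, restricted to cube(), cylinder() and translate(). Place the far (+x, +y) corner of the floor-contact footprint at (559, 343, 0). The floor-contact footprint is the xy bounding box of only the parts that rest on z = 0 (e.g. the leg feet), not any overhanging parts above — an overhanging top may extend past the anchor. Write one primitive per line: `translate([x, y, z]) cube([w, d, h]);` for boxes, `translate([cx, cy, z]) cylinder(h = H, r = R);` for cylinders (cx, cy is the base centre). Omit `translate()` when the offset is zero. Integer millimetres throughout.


translate([443, 227, 0]) cylinder(h = 12, r = 116);
translate([443, 227, 12]) cylinder(h = 114, r = 57);
translate([443, 227, 126]) cylinder(h = 12, r = 116);


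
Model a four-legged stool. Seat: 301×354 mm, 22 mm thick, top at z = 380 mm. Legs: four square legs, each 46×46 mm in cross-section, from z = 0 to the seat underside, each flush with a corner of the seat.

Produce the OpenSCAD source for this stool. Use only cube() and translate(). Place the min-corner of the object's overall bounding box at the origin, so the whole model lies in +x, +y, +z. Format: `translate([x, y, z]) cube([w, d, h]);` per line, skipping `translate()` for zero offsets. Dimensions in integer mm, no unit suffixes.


// leg_h = 380 - 22 = 358
translate([0, 0, 358]) cube([301, 354, 22]);
cube([46, 46, 358]);
translate([255, 0, 0]) cube([46, 46, 358]);
translate([0, 308, 0]) cube([46, 46, 358]);
translate([255, 308, 0]) cube([46, 46, 358]);


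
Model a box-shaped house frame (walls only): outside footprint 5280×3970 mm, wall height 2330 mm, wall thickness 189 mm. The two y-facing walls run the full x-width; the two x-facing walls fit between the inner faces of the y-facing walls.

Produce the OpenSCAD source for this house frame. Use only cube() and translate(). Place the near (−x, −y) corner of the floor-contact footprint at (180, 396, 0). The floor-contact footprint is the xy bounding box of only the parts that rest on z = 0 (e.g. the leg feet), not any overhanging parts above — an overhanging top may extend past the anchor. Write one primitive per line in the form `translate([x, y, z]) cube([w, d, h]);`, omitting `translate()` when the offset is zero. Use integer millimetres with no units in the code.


translate([180, 396, 0]) cube([5280, 189, 2330]);
translate([180, 4177, 0]) cube([5280, 189, 2330]);
translate([180, 585, 0]) cube([189, 3592, 2330]);
translate([5271, 585, 0]) cube([189, 3592, 2330]);


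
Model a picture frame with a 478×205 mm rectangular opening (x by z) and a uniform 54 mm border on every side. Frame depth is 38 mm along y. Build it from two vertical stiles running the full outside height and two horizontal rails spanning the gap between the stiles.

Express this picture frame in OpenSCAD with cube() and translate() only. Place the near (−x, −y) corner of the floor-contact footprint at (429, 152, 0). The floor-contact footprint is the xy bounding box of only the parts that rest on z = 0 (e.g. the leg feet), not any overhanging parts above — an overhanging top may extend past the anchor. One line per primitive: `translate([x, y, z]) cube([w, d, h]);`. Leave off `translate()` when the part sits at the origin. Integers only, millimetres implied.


translate([429, 152, 0]) cube([54, 38, 313]);
translate([961, 152, 0]) cube([54, 38, 313]);
translate([483, 152, 0]) cube([478, 38, 54]);
translate([483, 152, 259]) cube([478, 38, 54]);


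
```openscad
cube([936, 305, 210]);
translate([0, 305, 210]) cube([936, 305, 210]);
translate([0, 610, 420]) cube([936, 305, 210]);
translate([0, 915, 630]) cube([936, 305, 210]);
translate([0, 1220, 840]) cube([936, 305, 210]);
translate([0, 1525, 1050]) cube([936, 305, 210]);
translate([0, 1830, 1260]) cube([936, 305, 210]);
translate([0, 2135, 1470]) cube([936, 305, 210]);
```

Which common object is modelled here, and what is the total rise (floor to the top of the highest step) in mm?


A staircase. The total rise is 1680 mm.

8 identical blocks, each offset up and back from the previous — a staircase. Each step is 210 mm tall and there are 8 of them, so the total rise is 8 × 210 = 1680 mm.


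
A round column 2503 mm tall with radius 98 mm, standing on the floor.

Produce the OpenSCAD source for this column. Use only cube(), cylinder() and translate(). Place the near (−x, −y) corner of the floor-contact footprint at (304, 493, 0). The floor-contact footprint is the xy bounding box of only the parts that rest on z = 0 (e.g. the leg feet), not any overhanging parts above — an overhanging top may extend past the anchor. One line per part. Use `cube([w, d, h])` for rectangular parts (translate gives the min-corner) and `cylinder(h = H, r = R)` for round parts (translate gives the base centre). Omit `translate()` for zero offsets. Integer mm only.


translate([402, 591, 0]) cylinder(h = 2503, r = 98);


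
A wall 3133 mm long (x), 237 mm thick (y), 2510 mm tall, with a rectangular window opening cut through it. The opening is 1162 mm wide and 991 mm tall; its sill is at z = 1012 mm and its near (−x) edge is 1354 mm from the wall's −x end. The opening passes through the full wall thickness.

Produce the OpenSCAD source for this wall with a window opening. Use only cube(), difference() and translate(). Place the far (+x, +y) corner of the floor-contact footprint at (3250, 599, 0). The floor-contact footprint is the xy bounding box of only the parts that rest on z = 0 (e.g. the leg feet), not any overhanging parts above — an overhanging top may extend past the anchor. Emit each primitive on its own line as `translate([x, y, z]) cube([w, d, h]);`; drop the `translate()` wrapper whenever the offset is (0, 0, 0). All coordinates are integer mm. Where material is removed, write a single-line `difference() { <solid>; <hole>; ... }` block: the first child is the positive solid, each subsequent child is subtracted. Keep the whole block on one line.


difference() { translate([117, 362, 0]) cube([3133, 237, 2510]); translate([1471, 362, 1012]) cube([1162, 237, 991]); }
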